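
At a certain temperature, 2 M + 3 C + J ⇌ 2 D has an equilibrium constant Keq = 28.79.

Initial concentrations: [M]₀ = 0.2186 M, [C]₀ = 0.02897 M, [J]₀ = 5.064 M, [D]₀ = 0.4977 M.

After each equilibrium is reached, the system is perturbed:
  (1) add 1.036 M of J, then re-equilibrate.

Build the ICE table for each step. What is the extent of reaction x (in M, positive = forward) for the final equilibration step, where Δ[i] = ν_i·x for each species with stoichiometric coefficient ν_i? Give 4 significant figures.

Q₀ = 4.2101e+04 vs Keq = 28.79 ⇒ Q>K, reverse
Step 1:
                  M         C         J         D
  init       0.2186   0.02897     5.064    0.4977
  Δ          0.1176    0.1764   0.05881   -0.1176
  eq         0.3362    0.2054     5.123    0.3801
  solve Keq expr → x = -0.05881; check Q = 28.79
Then add 1.036 M of J.
Step 2:
                  M         C         J         D
  init       0.3362    0.2054     6.159    0.3801
  Δ       -0.005471 -0.008207 -0.002736  0.005471
  eq         0.3307    0.1972     6.156    0.3856
  solve Keq expr → x = 0.002736; check Q = 28.79

x = 0.002736 M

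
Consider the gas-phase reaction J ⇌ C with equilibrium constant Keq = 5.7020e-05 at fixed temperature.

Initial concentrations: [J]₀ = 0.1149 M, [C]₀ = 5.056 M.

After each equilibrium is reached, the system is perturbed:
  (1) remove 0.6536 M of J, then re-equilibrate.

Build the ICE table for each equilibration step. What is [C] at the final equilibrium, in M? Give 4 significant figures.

[C]_eq = 2.5756e-04 M

Q₀ = 44 vs Keq = 5.7020e-05 ⇒ Q>K, reverse
Step 1:
                   J          C
  init        0.1149      5.056
  Δ            5.056     -5.056
  eq           5.171 2.9483e-04
  solve Keq expr → x = -5.056; check Q = 5.7020e-05
Then remove 0.6536 M of J.
Step 2:
                   J          C
  init         4.517 2.9483e-04
  Δ       3.7266e-05 -3.7266e-05
  eq           4.517 2.5756e-04
  solve Keq expr → x = -3.7266e-05; check Q = 5.7020e-05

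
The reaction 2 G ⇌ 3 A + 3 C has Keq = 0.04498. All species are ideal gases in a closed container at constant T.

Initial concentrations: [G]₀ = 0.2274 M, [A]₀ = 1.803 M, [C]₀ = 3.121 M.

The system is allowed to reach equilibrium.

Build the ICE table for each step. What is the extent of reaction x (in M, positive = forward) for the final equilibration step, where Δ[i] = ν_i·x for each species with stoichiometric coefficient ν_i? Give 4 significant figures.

Q₀ = 3446 vs Keq = 0.04498 ⇒ Q>K, reverse
Step 1:
                    G           A           C
  init         0.2274       1.803       3.121
  Δ             1.027      -1.541      -1.541
  eq            1.255      0.2619        1.58
  solve Keq expr → x = -0.5137; check Q = 0.04498

x = -0.5137 M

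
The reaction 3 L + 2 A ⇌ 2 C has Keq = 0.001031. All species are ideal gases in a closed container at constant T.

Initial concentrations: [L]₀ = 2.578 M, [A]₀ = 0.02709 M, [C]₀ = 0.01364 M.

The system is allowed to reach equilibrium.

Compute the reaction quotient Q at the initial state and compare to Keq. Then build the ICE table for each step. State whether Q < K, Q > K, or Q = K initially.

Q₀ = 0.0148 vs Keq = 0.001031 ⇒ Q>K, reverse
Step 1:
                   L          A          C
  init         2.578    0.02709    0.01364
  Δ          0.01324   0.008829  -0.008829
  eq           2.591    0.03592   0.004811
  solve Keq expr → x = -0.004415; check Q = 0.001031

Q₀ = 0.0148; Q > K (proceeds reverse)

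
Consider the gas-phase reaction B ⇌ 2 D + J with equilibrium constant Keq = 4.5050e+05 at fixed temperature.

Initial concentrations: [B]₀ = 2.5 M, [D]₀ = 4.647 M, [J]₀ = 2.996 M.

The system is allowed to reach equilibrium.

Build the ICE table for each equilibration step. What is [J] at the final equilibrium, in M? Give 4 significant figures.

[J]_eq = 5.495 M

Q₀ = 25.88 vs Keq = 4.5050e+05 ⇒ Q<K, forward
Step 1:
                    B           D           J
  I               2.5       4.647       2.996
  C            -2.499       4.998       2.499
  E          0.001135       9.645       5.495
  solve Keq expr → x = 2.499; check Q = 4.5050e+05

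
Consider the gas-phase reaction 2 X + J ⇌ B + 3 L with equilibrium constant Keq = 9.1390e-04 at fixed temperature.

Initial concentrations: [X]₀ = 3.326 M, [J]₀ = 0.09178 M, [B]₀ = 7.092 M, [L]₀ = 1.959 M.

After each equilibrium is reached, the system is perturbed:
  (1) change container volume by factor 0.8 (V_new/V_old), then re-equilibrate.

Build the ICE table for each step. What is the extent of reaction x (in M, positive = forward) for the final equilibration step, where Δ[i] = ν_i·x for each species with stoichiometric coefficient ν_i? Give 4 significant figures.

x = -0.003675 M

Q₀ = 52.51 vs Keq = 9.1390e-04 ⇒ Q>K, reverse
Step 1:
                    X           J           B           L
  Initial       3.326     0.09178       7.092       1.959
  Change        1.221      0.6107     -0.6107      -1.832
  Equil         4.547      0.7024       6.481       0.127
  solve Keq expr → x = -0.6107; check Q = 9.1390e-04
Then change container volume by factor 0.8 (V_new/V_old).
Step 2:
                    X           J           B           L
  Initial       5.684      0.8781       8.102      0.1587
  Change      0.00735    0.003675   -0.003675    -0.01102
  Equil         5.692      0.8817       8.098      0.1477
  solve Keq expr → x = -0.003675; check Q = 9.1390e-04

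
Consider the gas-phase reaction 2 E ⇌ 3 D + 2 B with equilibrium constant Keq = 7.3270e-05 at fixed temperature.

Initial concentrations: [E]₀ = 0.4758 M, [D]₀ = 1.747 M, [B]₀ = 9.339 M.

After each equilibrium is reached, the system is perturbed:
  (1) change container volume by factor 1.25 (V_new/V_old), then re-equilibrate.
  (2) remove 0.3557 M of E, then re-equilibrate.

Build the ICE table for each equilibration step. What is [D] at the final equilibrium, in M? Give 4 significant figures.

[D]_eq = 0.01155 M

Q₀ = 2054 vs Keq = 7.3270e-05 ⇒ Q>K, reverse
Step 1:
                  E         D         B
  init       0.4758     1.747     9.339
  Δ           1.155    -1.733    -1.155
  eq          1.631   0.01428     8.184
  solve Keq expr → x = -0.5776; check Q = 7.3270e-05
Then change container volume by factor 1.25 (V_new/V_old).
Step 2:
                  E         D         B
  init        1.305   0.01142     6.547
  Δ       -0.001893  0.002839  0.001893
  eq          1.303   0.01426     6.549
  solve Keq expr → x = 9.4627e-04; check Q = 7.3270e-05
Then remove 0.3557 M of E.
Step 3:
                  E         D         B
  init       0.9472   0.01426     6.549
  Δ        0.001809 -0.002714 -0.001809
  eq          0.949   0.01155     6.547
  solve Keq expr → x = -9.0464e-04; check Q = 7.3270e-05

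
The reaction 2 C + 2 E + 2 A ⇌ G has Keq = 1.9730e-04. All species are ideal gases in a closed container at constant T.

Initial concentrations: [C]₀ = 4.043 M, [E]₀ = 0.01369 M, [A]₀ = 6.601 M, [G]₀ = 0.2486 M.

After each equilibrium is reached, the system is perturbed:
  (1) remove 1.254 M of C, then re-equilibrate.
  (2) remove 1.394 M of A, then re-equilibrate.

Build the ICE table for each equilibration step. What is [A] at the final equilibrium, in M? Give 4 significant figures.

[A]_eq = 5.673 M

Q₀ = 1.862 vs Keq = 1.9730e-04 ⇒ Q>K, reverse
Step 1:
                  C         E         A         G
  I           4.043   0.01369     6.601    0.2486
  C          0.4231    0.4231    0.4231   -0.2116
  E           4.466    0.4368     7.024   0.03705
  solve Keq expr → x = -0.2116; check Q = 1.9730e-04
Then remove 1.254 M of C.
Step 2:
                  C         E         A         G
  I           3.212    0.4368     7.024   0.03705
  C         0.02928   0.02928   0.02928  -0.01464
  E           3.241    0.4661     7.053    0.0224
  solve Keq expr → x = -0.01464; check Q = 1.9730e-04
Then remove 1.394 M of A.
Step 3:
                  C         E         A         G
  I           3.241    0.4661     5.659    0.0224
  C         0.01381   0.01381   0.01381 -0.006907
  E           3.255    0.4799     5.673    0.0155
  solve Keq expr → x = -0.006907; check Q = 1.9730e-04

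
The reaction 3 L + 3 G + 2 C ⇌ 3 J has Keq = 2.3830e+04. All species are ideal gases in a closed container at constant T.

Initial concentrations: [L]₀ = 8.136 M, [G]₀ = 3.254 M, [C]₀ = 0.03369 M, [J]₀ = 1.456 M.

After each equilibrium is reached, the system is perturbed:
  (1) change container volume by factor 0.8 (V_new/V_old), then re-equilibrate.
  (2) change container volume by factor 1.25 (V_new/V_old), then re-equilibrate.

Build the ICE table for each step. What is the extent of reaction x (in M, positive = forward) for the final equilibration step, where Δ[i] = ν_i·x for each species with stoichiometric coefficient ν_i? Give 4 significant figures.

x = -1.9420e-05 M

Q₀ = 0.1466 vs Keq = 2.3830e+04 ⇒ Q<K, forward
Step 1:
                  L         G         C         J
  Initial     8.136     3.254   0.03369     1.456
  Change    -0.0504   -0.0504   -0.0336    0.0504
  Equil       8.086     3.204 9.0849e-05     1.506
  solve Keq expr → x = 0.0168; check Q = 2.3830e+04
Then change container volume by factor 0.8 (V_new/V_old).
Step 2:
                  L         G         C         J
  Initial     10.11     4.005 1.1356e-04     1.883
  Change  -7.2823e-05 -7.2823e-05 -4.8549e-05 7.2823e-05
  Equil       10.11     4.004 6.5013e-05     1.883
  solve Keq expr → x = 2.4274e-05; check Q = 2.3830e+04
Then change container volume by factor 1.25 (V_new/V_old).
Step 3:
                  L         G         C         J
  Initial     8.086     3.204 5.2010e-05     1.506
  Change  5.8259e-05 5.8259e-05 3.8839e-05 -5.8259e-05
  Equil       8.086     3.204 9.0849e-05     1.506
  solve Keq expr → x = -1.9420e-05; check Q = 2.3830e+04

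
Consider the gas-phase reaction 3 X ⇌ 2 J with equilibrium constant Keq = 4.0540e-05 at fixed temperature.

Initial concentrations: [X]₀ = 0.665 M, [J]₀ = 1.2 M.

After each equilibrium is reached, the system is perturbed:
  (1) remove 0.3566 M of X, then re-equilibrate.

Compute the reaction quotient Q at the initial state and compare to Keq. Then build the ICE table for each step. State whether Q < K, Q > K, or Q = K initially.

Q₀ = 4.897 vs Keq = 4.0540e-05 ⇒ Q>K, reverse
Step 1:
                    X           J
  Initial       0.665         1.2
  Change        1.764      -1.176
  Equil         2.429      0.0241
  solve Keq expr → x = -0.5879; check Q = 4.0540e-05
Then remove 0.3566 M of X.
Step 2:
                    X           J
  Initial       2.072      0.0241
  Change     0.007507   -0.005005
  Equil          2.08      0.0191
  solve Keq expr → x = -0.002502; check Q = 4.0540e-05

Q₀ = 4.897; Q > K (proceeds reverse)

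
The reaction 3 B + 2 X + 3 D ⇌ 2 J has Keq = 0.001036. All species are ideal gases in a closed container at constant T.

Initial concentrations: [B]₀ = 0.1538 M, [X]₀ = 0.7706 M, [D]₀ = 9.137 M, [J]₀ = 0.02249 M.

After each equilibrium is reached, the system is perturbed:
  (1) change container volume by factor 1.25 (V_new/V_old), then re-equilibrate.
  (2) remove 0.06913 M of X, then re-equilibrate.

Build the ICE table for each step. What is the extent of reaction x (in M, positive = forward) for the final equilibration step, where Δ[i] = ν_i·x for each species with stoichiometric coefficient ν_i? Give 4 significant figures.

Q₀ = 3.0693e-04 vs Keq = 0.001036 ⇒ Q<K, forward
Step 1:
                    B           X           D           J
  init         0.1538      0.7706       9.137     0.02249
  Δ          -0.01722    -0.01148    -0.01722     0.01148
  eq           0.1366      0.7591        9.12     0.03397
  solve Keq expr → x = 0.005739; check Q = 0.001036
Then change container volume by factor 1.25 (V_new/V_old).
Step 2:
                    B           X           D           J
  init         0.1093      0.6073       7.296     0.02717
  Δ           0.01497    0.009977     0.01497   -0.009977
  eq           0.1242      0.6173       7.311      0.0172
  solve Keq expr → x = -0.004988; check Q = 0.001036
Then remove 0.06913 M of X.
Step 3:
                    B           X           D           J
  init         0.1242      0.5481       7.311      0.0172
  Δ          0.002203    0.001469    0.002203   -0.001469
  eq           0.1264      0.5496       7.313     0.01573
  solve Keq expr → x = -7.3440e-04; check Q = 0.001036

x = -7.3440e-04 M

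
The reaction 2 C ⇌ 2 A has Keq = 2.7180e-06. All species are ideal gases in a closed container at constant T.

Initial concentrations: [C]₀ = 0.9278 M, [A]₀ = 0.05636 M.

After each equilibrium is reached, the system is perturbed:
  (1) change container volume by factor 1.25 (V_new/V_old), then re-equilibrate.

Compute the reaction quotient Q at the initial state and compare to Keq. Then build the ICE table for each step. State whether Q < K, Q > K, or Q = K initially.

Q₀ = 0.00369; Q > K (proceeds reverse)

Q₀ = 0.00369 vs Keq = 2.7180e-06 ⇒ Q>K, reverse
Step 1:
                  C         A
  init       0.9278   0.05636
  Δ         0.05474  -0.05474
  eq         0.9825   0.00162
  solve Keq expr → x = -0.02737; check Q = 2.7180e-06
Then change container volume by factor 1.25 (V_new/V_old).
Step 2:
                  C         A
  init        0.786  0.001296
  Δ               0         0
  eq          0.786  0.001296
  solve Keq expr → x = 0; check Q = 2.7180e-06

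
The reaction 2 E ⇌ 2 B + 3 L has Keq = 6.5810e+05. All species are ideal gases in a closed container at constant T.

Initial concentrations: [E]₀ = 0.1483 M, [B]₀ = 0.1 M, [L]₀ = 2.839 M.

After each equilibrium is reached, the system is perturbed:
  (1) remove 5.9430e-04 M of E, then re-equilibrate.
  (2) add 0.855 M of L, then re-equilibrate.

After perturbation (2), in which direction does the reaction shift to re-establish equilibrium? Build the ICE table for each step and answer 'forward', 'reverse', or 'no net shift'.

Q₀ = 10.4 vs Keq = 6.5810e+05 ⇒ Q<K, forward
Step 1:
                    E           B           L
  I            0.1483         0.1       2.839
  C           -0.1467      0.1467        0.22
  E          0.001627      0.2467       3.059
  solve Keq expr → x = 0.07334; check Q = 6.5810e+05
Then remove 5.9430e-04 M of E.
Step 2:
                    E           B           L
  I          0.001033      0.2467       3.059
  C        5.8971e-04 -5.8971e-04 -8.8456e-04
  E          0.001622      0.2461       3.058
  solve Keq expr → x = -2.9485e-04; check Q = 6.5810e+05
Then add 0.855 M of L.
Step 3:
                    E           B           L
  I          0.001622      0.2461       3.913
  C        7.1806e-04 -7.1806e-04   -0.001077
  E           0.00234      0.2454       3.912
  solve Keq expr → x = -3.5903e-04; check Q = 6.5810e+05

Direction: reverse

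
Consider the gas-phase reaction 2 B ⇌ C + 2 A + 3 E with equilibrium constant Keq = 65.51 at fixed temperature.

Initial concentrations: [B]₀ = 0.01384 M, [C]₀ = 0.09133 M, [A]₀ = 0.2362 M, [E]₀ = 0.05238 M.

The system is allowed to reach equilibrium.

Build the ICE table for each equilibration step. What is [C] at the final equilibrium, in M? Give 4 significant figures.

Q₀ = 0.003823 vs Keq = 65.51 ⇒ Q<K, forward
Step 1:
                  B         C         A         E
  I         0.01384   0.09133    0.2362   0.05238
  C        -0.01365  0.006825   0.01365   0.02047
  E       1.9018e-04   0.09815    0.2498   0.07285
  solve Keq expr → x = 0.006825; check Q = 65.51

[C]_eq = 0.09815 M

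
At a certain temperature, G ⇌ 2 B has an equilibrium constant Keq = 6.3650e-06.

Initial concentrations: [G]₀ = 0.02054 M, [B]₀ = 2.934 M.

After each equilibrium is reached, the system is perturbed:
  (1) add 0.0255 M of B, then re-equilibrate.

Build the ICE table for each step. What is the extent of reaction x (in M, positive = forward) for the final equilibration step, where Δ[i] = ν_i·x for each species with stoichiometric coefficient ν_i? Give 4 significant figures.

Q₀ = 419.1 vs Keq = 6.3650e-06 ⇒ Q>K, reverse
Step 1:
                   G          B
  I          0.02054      2.934
  C            1.465     -2.931
  E            1.486   0.003075
  solve Keq expr → x = -1.465; check Q = 6.3650e-06
Then add 0.0255 M of B.
Step 2:
                   G          B
  I            1.486    0.02858
  C          0.01274   -0.02549
  E            1.499   0.003089
  solve Keq expr → x = -0.01274; check Q = 6.3650e-06

x = -0.01274 M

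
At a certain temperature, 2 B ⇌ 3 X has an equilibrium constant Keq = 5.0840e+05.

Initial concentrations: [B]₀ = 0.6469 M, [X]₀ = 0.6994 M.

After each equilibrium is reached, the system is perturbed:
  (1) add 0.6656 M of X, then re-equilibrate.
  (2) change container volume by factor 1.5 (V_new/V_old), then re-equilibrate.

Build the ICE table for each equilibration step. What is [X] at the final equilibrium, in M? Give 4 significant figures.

Q₀ = 0.8175 vs Keq = 5.0840e+05 ⇒ Q<K, forward
Step 1:
                  B         X
  init       0.6469    0.6994
  Δ         -0.6439    0.9658
  eq       0.003014     1.665
  solve Keq expr → x = 0.3219; check Q = 5.0840e+05
Then add 0.6656 M of X.
Step 2:
                  B         X
  init     0.003014     2.331
  Δ        0.001967 -0.002951
  eq       0.004981     2.328
  solve Keq expr → x = -9.8374e-04; check Q = 5.0840e+05
Then change container volume by factor 1.5 (V_new/V_old).
Step 3:
                  B         X
  init     0.003321     1.552
  Δ       -6.0700e-04 9.1050e-04
  eq       0.002714     1.553
  solve Keq expr → x = 3.0350e-04; check Q = 5.0840e+05

[X]_eq = 1.553 M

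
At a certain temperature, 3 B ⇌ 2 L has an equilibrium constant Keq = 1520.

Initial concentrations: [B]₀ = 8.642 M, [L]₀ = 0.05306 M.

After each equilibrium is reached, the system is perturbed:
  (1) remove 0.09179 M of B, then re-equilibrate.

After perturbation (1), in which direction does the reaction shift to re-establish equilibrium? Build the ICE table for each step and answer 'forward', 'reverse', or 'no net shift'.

Q₀ = 4.3621e-06 vs Keq = 1520 ⇒ Q<K, forward
Step 1:
                   B          L
  init         8.642    0.05306
  Δ           -8.367      5.578
  eq          0.2753      5.631
  solve Keq expr → x = 2.789; check Q = 1520
Then remove 0.09179 M of B.
Step 2:
                   B          L
  init        0.1835      5.631
  Δ          0.08983   -0.05989
  eq          0.2733      5.571
  solve Keq expr → x = -0.02994; check Q = 1520

Direction: reverse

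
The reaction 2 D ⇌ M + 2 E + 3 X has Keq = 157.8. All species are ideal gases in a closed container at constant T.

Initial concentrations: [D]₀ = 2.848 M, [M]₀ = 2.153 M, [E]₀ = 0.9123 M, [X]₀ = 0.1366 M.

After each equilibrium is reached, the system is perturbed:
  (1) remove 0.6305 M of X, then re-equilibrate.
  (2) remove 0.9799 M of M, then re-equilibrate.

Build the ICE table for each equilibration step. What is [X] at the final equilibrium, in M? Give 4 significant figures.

[X]_eq = 2.223 M

Q₀ = 5.6311e-04 vs Keq = 157.8 ⇒ Q<K, forward
Step 1:
                   D          M          E          X
  I            2.848      2.153     0.9123     0.1366
  C           -1.551     0.7755      1.551      2.326
  E            1.297      2.928      2.463      2.463
  solve Keq expr → x = 0.7755; check Q = 157.8
Then remove 0.6305 M of X.
Step 2:
                   D          M          E          X
  I            1.297      2.928      2.463      1.832
  C           -0.181    0.09048      0.181     0.2714
  E            1.116      3.019      2.644      2.104
  solve Keq expr → x = 0.09048; check Q = 157.8
Then remove 0.9799 M of M.
Step 3:
                   D          M          E          X
  I            1.116      2.039      2.644      2.104
  C         -0.07964    0.03982    0.07964     0.1195
  E            1.036      2.079      2.724      2.223
  solve Keq expr → x = 0.03982; check Q = 157.8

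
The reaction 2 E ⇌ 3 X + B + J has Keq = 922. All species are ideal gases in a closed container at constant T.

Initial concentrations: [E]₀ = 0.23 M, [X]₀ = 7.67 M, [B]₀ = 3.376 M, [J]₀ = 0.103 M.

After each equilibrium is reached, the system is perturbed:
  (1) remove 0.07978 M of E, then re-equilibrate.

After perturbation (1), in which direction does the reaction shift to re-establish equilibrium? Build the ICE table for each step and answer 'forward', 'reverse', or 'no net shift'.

Direction: reverse

Q₀ = 2966 vs Keq = 922 ⇒ Q>K, reverse
Step 1:
                  E         X         B         J
  Initial      0.23      7.67     3.376     0.103
  Change    0.08136    -0.122  -0.04068  -0.04068
  Equil      0.3114     7.548     3.335   0.06232
  solve Keq expr → x = -0.04068; check Q = 922
Then remove 0.07978 M of E.
Step 2:
                  E         X         B         J
  Initial    0.2316     7.548     3.335   0.06232
  Change    0.03265  -0.04898  -0.01633  -0.01633
  Equil      0.2642     7.499     3.319   0.04599
  solve Keq expr → x = -0.01633; check Q = 922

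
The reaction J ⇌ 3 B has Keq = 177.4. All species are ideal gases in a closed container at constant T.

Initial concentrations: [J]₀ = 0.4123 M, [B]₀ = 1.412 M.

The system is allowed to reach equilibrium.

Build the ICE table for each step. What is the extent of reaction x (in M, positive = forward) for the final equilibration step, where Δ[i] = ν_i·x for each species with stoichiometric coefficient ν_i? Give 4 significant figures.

x = 0.3332 M

Q₀ = 6.828 vs Keq = 177.4 ⇒ Q<K, forward
Step 1:
                  J         B
  Initial    0.4123     1.412
  Change    -0.3332    0.9997
  Equil     0.07907     2.412
  solve Keq expr → x = 0.3332; check Q = 177.4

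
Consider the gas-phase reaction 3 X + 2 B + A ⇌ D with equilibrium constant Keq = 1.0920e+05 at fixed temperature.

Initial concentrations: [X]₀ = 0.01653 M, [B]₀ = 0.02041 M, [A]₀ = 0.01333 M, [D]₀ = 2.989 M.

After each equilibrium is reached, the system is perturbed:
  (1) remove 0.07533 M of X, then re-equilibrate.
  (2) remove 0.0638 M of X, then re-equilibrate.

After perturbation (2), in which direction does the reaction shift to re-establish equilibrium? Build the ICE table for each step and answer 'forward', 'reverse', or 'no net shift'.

Direction: reverse

Q₀ = 1.1918e+11 vs Keq = 1.0920e+05 ⇒ Q>K, reverse
Step 1:
                   X          B          A          D
  I          0.01653    0.02041    0.01333      2.989
  C           0.2127     0.1418    0.07091   -0.07091
  E           0.2293     0.1622    0.08424      2.918
  solve Keq expr → x = -0.07091; check Q = 1.0920e+05
Then remove 0.07533 M of X.
Step 2:
                   X          B          A          D
  I           0.1539     0.1622    0.08424      2.918
  C          0.04178    0.02785    0.01393   -0.01393
  E           0.1957     0.1901    0.09817      2.904
  solve Keq expr → x = -0.01393; check Q = 1.0920e+05
Then remove 0.0638 M of X.
Step 3:
                   X          B          A          D
  I           0.1319     0.1901    0.09817      2.904
  C          0.03979    0.02653    0.01326   -0.01326
  E           0.1717     0.2166     0.1114      2.891
  solve Keq expr → x = -0.01326; check Q = 1.0920e+05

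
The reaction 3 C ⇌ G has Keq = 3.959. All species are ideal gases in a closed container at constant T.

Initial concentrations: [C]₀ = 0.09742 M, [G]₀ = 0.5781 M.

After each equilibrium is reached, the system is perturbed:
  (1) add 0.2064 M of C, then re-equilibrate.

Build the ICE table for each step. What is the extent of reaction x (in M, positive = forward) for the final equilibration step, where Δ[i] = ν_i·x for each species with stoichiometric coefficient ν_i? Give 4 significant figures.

x = 0.06172 M

Q₀ = 625.3 vs Keq = 3.959 ⇒ Q>K, reverse
Step 1:
                   C          G
  I          0.09742     0.5781
  C           0.3867    -0.1289
  E           0.4841     0.4492
  solve Keq expr → x = -0.1289; check Q = 3.959
Then add 0.2064 M of C.
Step 2:
                   C          G
  I           0.6905     0.4492
  C          -0.1852    0.06172
  E           0.5053     0.5109
  solve Keq expr → x = 0.06172; check Q = 3.959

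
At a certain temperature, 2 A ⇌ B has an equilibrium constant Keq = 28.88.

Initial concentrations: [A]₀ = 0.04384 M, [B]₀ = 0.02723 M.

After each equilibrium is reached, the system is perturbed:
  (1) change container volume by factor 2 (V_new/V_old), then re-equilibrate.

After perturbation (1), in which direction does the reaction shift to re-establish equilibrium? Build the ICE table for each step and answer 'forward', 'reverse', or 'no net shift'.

Direction: reverse

Q₀ = 14.17 vs Keq = 28.88 ⇒ Q<K, forward
Step 1:
                    A           B
  I           0.04384     0.02723
  C          -0.01034    0.005172
  E            0.0335      0.0324
  solve Keq expr → x = 0.005172; check Q = 28.88
Then change container volume by factor 2 (V_new/V_old).
Step 2:
                    A           B
  I           0.01675      0.0162
  C          0.005024   -0.002512
  E           0.02177     0.01369
  solve Keq expr → x = -0.002512; check Q = 28.88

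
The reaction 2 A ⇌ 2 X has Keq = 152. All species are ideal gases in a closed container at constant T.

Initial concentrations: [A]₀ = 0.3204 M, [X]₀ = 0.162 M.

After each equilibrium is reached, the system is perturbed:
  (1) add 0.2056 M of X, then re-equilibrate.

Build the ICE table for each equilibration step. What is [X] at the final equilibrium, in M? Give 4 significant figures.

[X]_eq = 0.6364 M

Q₀ = 0.2556 vs Keq = 152 ⇒ Q<K, forward
Step 1:
                   A          X
  I           0.3204      0.162
  C          -0.2842     0.2842
  E          0.03619     0.4462
  solve Keq expr → x = 0.1421; check Q = 152
Then add 0.2056 M of X.
Step 2:
                   A          X
  I          0.03619     0.6518
  C          0.01543   -0.01543
  E          0.05162     0.6364
  solve Keq expr → x = -0.007713; check Q = 152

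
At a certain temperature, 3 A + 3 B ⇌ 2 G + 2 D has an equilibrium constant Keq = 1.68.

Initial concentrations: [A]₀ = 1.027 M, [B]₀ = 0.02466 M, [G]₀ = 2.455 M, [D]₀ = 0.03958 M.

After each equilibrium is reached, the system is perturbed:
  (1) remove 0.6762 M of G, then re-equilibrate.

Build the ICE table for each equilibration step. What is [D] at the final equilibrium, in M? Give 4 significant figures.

[D]_eq = 0.01324 M

Q₀ = 581.3 vs Keq = 1.68 ⇒ Q>K, reverse
Step 1:
                   A          B          G          D
  Initial      1.027    0.02466      2.455    0.03958
  Change     0.04355    0.04355   -0.02904   -0.02904
  Equil        1.071    0.06821      2.426    0.01054
  solve Keq expr → x = -0.01452; check Q = 1.68
Then remove 0.6762 M of G.
Step 2:
                   A          B          G          D
  Initial      1.071    0.06821       1.75    0.01054
  Change   -0.004046  -0.004046   0.002698   0.002698
  Equil        1.067    0.06417      1.752    0.01324
  solve Keq expr → x = 0.001349; check Q = 1.68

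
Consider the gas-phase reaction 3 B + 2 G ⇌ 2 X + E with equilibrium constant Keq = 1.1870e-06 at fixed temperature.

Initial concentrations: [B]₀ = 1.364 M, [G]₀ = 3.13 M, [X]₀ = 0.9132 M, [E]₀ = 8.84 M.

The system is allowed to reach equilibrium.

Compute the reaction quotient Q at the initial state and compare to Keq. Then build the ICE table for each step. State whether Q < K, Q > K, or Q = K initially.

Q₀ = 0.2965; Q > K (proceeds reverse)

Q₀ = 0.2965 vs Keq = 1.1870e-06 ⇒ Q>K, reverse
Step 1:
                    B           G           X           E
  I             1.364        3.13      0.9132        8.84
  C              1.36      0.9064     -0.9064     -0.4532
  E             2.724       4.036    0.006825       8.387
  solve Keq expr → x = -0.4532; check Q = 1.1870e-06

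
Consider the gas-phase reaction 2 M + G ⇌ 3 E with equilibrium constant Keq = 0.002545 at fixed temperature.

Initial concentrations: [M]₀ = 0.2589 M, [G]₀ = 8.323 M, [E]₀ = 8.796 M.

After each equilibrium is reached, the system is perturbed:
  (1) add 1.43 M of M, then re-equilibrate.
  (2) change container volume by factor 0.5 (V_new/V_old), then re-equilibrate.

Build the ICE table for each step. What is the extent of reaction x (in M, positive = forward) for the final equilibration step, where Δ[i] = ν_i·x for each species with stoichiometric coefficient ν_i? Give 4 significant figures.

Q₀ = 1220 vs Keq = 0.002545 ⇒ Q>K, reverse
Step 1:
                   M          G          E
  Initial     0.2589      8.323      8.796
  Change       5.235      2.617     -7.852
  Equil        5.494      10.94     0.9437
  solve Keq expr → x = -2.617; check Q = 0.002545
Then add 1.43 M of M.
Step 2:
                   M          G          E
  Initial      6.924      10.94     0.9437
  Change    -0.09697   -0.04848     0.1454
  Equil        6.827      10.89      1.089
  solve Keq expr → x = 0.04848; check Q = 0.002545
Then change container volume by factor 0.5 (V_new/V_old).
Step 3:
                   M          G          E
  Initial      13.65      21.78      2.178
  Change           0          0          0
  Equil        13.65      21.78      2.178
  solve Keq expr → x = 0; check Q = 0.002545

x = 0 M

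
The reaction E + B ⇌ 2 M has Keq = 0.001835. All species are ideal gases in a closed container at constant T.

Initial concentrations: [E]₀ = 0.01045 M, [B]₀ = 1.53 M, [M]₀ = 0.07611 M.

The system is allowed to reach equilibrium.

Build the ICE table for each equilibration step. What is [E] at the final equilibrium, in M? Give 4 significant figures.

Q₀ = 0.3623 vs Keq = 0.001835 ⇒ Q>K, reverse
Step 1:
                    E           B           M
  init        0.01045        1.53     0.07611
  Δ           0.03251     0.03251    -0.06501
  eq          0.04296       1.563      0.0111
  solve Keq expr → x = -0.03251; check Q = 0.001835

[E]_eq = 0.04296 M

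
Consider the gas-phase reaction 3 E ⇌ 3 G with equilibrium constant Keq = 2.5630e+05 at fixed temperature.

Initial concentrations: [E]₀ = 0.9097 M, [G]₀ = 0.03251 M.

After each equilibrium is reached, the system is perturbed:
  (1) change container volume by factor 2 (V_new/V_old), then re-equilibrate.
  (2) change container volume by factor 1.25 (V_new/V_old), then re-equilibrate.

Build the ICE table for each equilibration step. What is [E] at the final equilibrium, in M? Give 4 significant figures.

Q₀ = 4.5641e-05 vs Keq = 2.5630e+05 ⇒ Q<K, forward
Step 1:
                    E           G
  Initial      0.9097     0.03251
  Change      -0.8951      0.8951
  Equil        0.0146      0.9276
  solve Keq expr → x = 0.2984; check Q = 2.5630e+05
Then change container volume by factor 2 (V_new/V_old).
Step 2:
                    E           G
  Initial    0.007302      0.4638
  Change            0           0
  Equil      0.007302      0.4638
  solve Keq expr → x = 0; check Q = 2.5630e+05
Then change container volume by factor 1.25 (V_new/V_old).
Step 3:
                    E           G
  Initial    0.005841       0.371
  Change            0           0
  Equil      0.005841       0.371
  solve Keq expr → x = 0; check Q = 2.5630e+05

[E]_eq = 0.005841 M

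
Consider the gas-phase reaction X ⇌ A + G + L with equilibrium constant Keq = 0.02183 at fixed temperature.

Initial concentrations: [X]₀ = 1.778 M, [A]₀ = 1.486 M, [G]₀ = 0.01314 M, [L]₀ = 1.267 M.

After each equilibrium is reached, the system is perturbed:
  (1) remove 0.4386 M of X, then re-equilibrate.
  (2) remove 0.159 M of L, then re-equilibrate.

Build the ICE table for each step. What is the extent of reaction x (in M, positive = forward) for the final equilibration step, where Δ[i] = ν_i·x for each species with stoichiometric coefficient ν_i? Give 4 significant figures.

Q₀ = 0.01391 vs Keq = 0.02183 ⇒ Q<K, forward
Step 1:
                  X         A         G         L
  Initial     1.778     1.486   0.01314     1.267
  Change  -0.007178  0.007178  0.007178  0.007178
  Equil       1.771     1.493   0.02032     1.274
  solve Keq expr → x = 0.007178; check Q = 0.02183
Then remove 0.4386 M of X.
Step 2:
                  X         A         G         L
  Initial     1.332     1.493   0.02032     1.274
  Change   0.004867 -0.004867 -0.004867 -0.004867
  Equil       1.337     1.488   0.01545     1.269
  solve Keq expr → x = -0.004867; check Q = 0.02183
Then remove 0.159 M of L.
Step 3:
                  X         A         G         L
  Initial     1.337     1.488   0.01545      1.11
  Change  -0.002126  0.002126  0.002126  0.002126
  Equil       1.335      1.49   0.01758     1.112
  solve Keq expr → x = 0.002126; check Q = 0.02183

x = 0.002126 M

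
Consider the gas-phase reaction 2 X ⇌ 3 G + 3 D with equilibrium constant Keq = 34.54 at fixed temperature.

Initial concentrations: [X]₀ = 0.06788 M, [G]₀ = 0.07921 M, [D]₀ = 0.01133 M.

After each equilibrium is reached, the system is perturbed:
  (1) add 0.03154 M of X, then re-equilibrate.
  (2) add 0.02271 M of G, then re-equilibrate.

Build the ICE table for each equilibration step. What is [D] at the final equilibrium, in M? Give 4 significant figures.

Q₀ = 1.5687e-07 vs Keq = 34.54 ⇒ Q<K, forward
Step 1:
                   X          G          D
  I          0.06788    0.07921    0.01133
  C         -0.06739     0.1011     0.1011
  E       4.9095e-04     0.1803     0.1124
  solve Keq expr → x = 0.03369; check Q = 34.54
Then add 0.03154 M of X.
Step 2:
                   X          G          D
  I          0.03203     0.1803     0.1124
  C         -0.03087    0.04631    0.04631
  E         0.001161     0.2266     0.1587
  solve Keq expr → x = 0.01544; check Q = 34.54
Then add 0.02271 M of G.
Step 3:
                   X          G          D
  I         0.001161     0.2493     0.1587
  C       1.7339e-04 -2.6008e-04 -2.6008e-04
  E         0.001334      0.249     0.1585
  solve Keq expr → x = -8.6695e-05; check Q = 34.54

[D]_eq = 0.1585 M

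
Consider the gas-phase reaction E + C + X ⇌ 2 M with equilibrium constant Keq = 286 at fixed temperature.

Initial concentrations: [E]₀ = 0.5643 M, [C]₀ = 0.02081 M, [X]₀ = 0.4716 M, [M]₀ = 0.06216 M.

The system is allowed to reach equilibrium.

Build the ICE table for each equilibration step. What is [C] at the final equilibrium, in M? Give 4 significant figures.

[C]_eq = 1.5271e-04 M

Q₀ = 0.6977 vs Keq = 286 ⇒ Q<K, forward
Step 1:
                  E         C         X         M
  I          0.5643   0.02081    0.4716   0.06216
  C        -0.02066  -0.02066  -0.02066   0.04131
  E          0.5436 1.5271e-04    0.4509    0.1035
  solve Keq expr → x = 0.02066; check Q = 286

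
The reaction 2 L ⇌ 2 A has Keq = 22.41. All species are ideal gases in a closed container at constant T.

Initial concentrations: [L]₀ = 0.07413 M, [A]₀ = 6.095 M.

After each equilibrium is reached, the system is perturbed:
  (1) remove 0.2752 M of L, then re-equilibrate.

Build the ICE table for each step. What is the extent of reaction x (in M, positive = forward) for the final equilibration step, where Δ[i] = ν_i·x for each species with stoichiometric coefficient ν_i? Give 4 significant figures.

Q₀ = 6760 vs Keq = 22.41 ⇒ Q>K, reverse
Step 1:
                    L           A
  Initial     0.07413       6.095
  Change        1.002      -1.002
  Equil         1.076       5.093
  solve Keq expr → x = -0.5009; check Q = 22.41
Then remove 0.2752 M of L.
Step 2:
                    L           A
  Initial      0.8007       5.093
  Change       0.2272     -0.2272
  Equil         1.028       4.866
  solve Keq expr → x = -0.1136; check Q = 22.41

x = -0.1136 M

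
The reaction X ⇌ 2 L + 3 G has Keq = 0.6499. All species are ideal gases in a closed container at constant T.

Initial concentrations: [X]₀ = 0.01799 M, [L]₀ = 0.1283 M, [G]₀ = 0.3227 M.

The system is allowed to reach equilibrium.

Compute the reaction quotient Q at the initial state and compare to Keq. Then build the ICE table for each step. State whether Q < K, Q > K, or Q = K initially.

Q₀ = 0.03075 vs Keq = 0.6499 ⇒ Q<K, forward
Step 1:
                   X          L          G
  I          0.01799     0.1283     0.3227
  C         -0.01598    0.03196    0.04793
  E         0.002012     0.1603     0.3706
  solve Keq expr → x = 0.01598; check Q = 0.6499

Q₀ = 0.03075; Q < K (proceeds forward)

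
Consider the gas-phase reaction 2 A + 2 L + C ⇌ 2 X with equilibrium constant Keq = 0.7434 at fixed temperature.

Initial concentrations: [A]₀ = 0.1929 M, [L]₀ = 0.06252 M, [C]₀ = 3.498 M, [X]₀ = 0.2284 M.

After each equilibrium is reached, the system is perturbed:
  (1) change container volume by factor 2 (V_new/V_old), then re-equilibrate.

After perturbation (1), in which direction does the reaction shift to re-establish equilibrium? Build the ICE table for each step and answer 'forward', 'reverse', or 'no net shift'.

Q₀ = 102.5 vs Keq = 0.7434 ⇒ Q>K, reverse
Step 1:
                    A           L           C           X
  I            0.1929     0.06252       3.498      0.2284
  C            0.1285      0.1285     0.06425     -0.1285
  E            0.3214       0.191       3.562      0.0999
  solve Keq expr → x = -0.06425; check Q = 0.7434
Then change container volume by factor 2 (V_new/V_old).
Step 2:
                    A           L           C           X
  I            0.1607     0.09551       1.781     0.04995
  C           0.02435     0.02435     0.01217    -0.02435
  E             0.185      0.1199       1.793     0.02561
  solve Keq expr → x = -0.01217; check Q = 0.7434

Direction: reverse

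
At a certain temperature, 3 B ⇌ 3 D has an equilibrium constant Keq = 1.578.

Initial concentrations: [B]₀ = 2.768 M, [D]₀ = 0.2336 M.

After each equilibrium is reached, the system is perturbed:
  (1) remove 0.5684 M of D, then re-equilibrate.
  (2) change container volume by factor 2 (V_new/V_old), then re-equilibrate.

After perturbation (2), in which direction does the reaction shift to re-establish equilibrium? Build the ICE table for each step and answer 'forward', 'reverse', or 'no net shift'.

Direction: no net shift

Q₀ = 6.0106e-04 vs Keq = 1.578 ⇒ Q<K, forward
Step 1:
                    B           D
  I             2.768      0.2336
  C            -1.381       1.381
  E             1.387       1.615
  solve Keq expr → x = 0.4604; check Q = 1.578
Then remove 0.5684 M of D.
Step 2:
                    B           D
  I             1.387       1.046
  C           -0.2626      0.2626
  E             1.124       1.309
  solve Keq expr → x = 0.08754; check Q = 1.578
Then change container volume by factor 2 (V_new/V_old).
Step 3:
                    B           D
  I            0.5621      0.6545
  C                 0           0
  E            0.5621      0.6545
  solve Keq expr → x = 0; check Q = 1.578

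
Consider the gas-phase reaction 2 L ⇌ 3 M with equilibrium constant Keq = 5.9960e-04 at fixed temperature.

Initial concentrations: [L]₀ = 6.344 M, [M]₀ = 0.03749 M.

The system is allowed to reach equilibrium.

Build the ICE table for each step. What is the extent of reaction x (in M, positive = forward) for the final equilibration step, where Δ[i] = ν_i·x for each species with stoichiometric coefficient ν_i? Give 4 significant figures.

Q₀ = 1.3092e-06 vs Keq = 5.9960e-04 ⇒ Q<K, forward
Step 1:
                   L          M
  I            6.344    0.03749
  C          -0.1643     0.2465
  E             6.18      0.284
  solve Keq expr → x = 0.08216; check Q = 5.9960e-04

x = 0.08216 M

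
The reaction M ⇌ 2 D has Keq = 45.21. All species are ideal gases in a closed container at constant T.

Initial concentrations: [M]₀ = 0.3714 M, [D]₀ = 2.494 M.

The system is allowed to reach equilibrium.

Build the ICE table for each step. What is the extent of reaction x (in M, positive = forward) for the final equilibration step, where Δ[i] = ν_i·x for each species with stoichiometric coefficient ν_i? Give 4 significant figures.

Q₀ = 16.75 vs Keq = 45.21 ⇒ Q<K, forward
Step 1:
                    M           D
  init         0.3714       2.494
  Δ            -0.189      0.3779
  eq           0.1824       2.872
  solve Keq expr → x = 0.189; check Q = 45.21

x = 0.189 M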